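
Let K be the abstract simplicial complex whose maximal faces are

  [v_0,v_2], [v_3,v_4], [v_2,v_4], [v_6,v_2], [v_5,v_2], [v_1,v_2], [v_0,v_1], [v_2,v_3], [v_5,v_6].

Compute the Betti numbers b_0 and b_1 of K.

Take the total order v_0 < v_1 < v_2 < v_3 < v_4 < v_5 < v_6 on the vertex set. Then K (dimension 1) consists of the simplices:

  0-simplices (7): [v_0], [v_1], [v_2], [v_3], [v_4], [v_5], [v_6]
  1-simplices (9): [v_0,v_1], [v_0,v_2], [v_1,v_2], [v_2,v_3], [v_2,v_4], [v_2,v_5], [v_2,v_6], [v_3,v_4], [v_5,v_6]

Hence C_0 ≅ Z^7, C_1 ≅ Z^9.

Boundary ∂_1: C_1 → C_0 maps an edge to its endpoints' difference, ∂[p,q] = q − p. For instance
  ∂[v_1,v_2] = [v_2] − [v_1].
This gives a 7×9 integer matrix of rank 6; reducing to Smith normal form yields diagonal entries (1,1,1,1,1,1).

Computing H_k = (kernel of ∂_k) / (image of ∂_{k+1}):

  H_0: rank C_0 − rank ∂_1 = 7 − 6 = 1, and the invariant factors of ∂_1 are all 1, so H_0 = Z.
  H_1: rank ker ∂_1 − rank ∂_2 = (9 − 6) − 0 = 3, and there is no ∂_2, so H_1 = Z^3.

As a check, the Euler characteristic is 7 − 9 = -2, which agrees with 1 − 3 = -2.

Hence the Betti numbers are b_0 = 1, b_1 = 3.

b_0 = 1, b_1 = 3.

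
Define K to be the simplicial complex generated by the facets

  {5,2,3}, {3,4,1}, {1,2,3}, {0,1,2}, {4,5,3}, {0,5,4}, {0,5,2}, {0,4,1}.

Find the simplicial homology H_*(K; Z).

Fix the vertex order 0 < 1 < 2 < 3 < 4 < 5 and write every simplex with vertices in increasing order. Then dim K = 2 and the simplices of K are:

  0-simplices (6): [0], [1], [2], [3], [4], [5]
  1-simplices (12): [0,1], [0,2], [0,4], [0,5], [1,2], [1,3], [1,4], [2,3], [2,5], [3,4], [3,5], [4,5]
  2-simplices (8): [0,1,2], [0,1,4], [0,2,5], [0,4,5], [1,2,3], [1,3,4], [2,3,5], [3,4,5]

so the chain groups are C_0 ≅ Z^6, C_1 ≅ Z^12, C_2 ≅ Z^8.

Boundary ∂_1: C_1 → C_0 is given by ∂[p,q] = [q] − [p].
The resulting 6×12 matrix has rank 5, and its Smith normal form has invariant factors (1,1,1,1,1).

∂_2: C_2 → C_1 sends each 2-simplex [p,q,r] to [q,r] − [p,r] + [p,q]. For instance
  ∂[1,3,4] = [3,4] − [1,4] + [1,3],
  ∂[0,4,5] = [4,5] − [0,5] + [0,4].
The resulting 12×8 matrix has rank 7, and its Smith normal form has invariant factors (1,1,1,1,1,1,1).

Reading off H_k = ker ∂_k / im ∂_{k+1}:

  H_0: rank C_0 − rank ∂_1 = 6 − 5 = 1, and the invariant factors of ∂_1 are all 1, so H_0 ≅ Z.
  H_1: rank ker ∂_1 − rank ∂_2 = (12 − 5) − 7 = 0, and the invariant factors of ∂_2 are all 1, so H_1 ≅ 0.
  H_2: rank ker ∂_2 − rank ∂_3 = (8 − 7) − 0 = 1, and there is no ∂_3, so H_2 ≅ Z.

H_0 ≅ Z,  H_1 = 0,  H_2 ≅ Z.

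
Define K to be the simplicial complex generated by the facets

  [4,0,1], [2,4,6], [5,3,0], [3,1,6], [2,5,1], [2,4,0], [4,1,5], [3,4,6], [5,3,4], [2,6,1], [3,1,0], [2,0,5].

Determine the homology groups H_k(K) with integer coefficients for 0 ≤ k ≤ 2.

Take the total order 0 < 1 < 2 < 3 < 4 < 5 < 6 on the vertex set. Then K (dimension 2) consists of the simplices:

  0-simplices (7): [0], [1], [2], [3], [4], [5], [6]
  1-simplices (18): [0,1], [0,2], [0,3], [0,4], [0,5], [1,2], [1,3], [1,4], [1,5], [1,6], [2,4], [2,5], [2,6], [3,4], [3,5], [3,6], [4,5], [4,6]
  2-simplices (12): [0,1,3], [0,1,4], [0,2,4], [0,2,5], [0,3,5], [1,2,5], [1,2,6], [1,3,6], [1,4,5], [2,4,6], [3,4,5], [3,4,6]

Hence C_0 ≅ Z^7, C_1 ≅ Z^18, C_2 ≅ Z^12.

The boundary map ∂_1: C_1 → C_0 is given by ∂[p,q] = [q] − [p]. For instance
  ∂[1,3] = [3] − [1].
This gives a 7×18 integer matrix of rank 6; reducing to Smith normal form yields diagonal entries (1,1,1,1,1,1).

Boundary ∂_2: C_2 → C_1 acts by ∂[p,q,r] = [q,r] − [p,r] + [p,q]. For instance
  ∂[0,3,5] = [3,5] − [0,5] + [0,3],
  ∂[1,4,5] = [4,5] − [1,5] + [1,4].
The resulting 18×12 matrix has rank 12, and its Smith normal form has invariant factors (1,1,1,1,1,1,1,1,1,1,1,2).

From H_k ≅ ker(∂_k) / im(∂_{k+1}) we obtain:

  H_0: rank C_0 − rank ∂_1 = 7 − 6 = 1, and the invariant factors of ∂_1 are all 1, so H_0 ≅ Z.
  H_1: rank ker ∂_1 − rank ∂_2 = (18 − 6) − 12 = 0, and ∂_2 has invariant factor 2 > 1, so H_1 ≅ Z/2.
  H_2: rank ker ∂_2 − rank ∂_3 = (12 − 12) − 0 = 0, and there is no ∂_3, so H_2 ≅ 0.

H_0 ≅ Z,  H_1 ≅ Z/2,  H_2 = 0.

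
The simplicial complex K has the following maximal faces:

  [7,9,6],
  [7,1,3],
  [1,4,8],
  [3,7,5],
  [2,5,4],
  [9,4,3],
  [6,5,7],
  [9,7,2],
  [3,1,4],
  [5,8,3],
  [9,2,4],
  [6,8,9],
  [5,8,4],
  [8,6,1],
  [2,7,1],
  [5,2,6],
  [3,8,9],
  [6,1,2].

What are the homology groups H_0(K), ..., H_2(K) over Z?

H_0 = Z,  H_1 = Z × Z/2,  H_2 = 0.

Fix the vertex order 1 < 2 < 3 < 4 < 5 < 6 < 7 < 8 < 9 and write every simplex with vertices in increasing order. Then dim K = 2 and the simplices of K are:

  0-simplices (9): [1], [2], [3], [4], [5], [6], [7], [8], [9]
  1-simplices (27): (27 of them)
  2-simplices (18): [1,2,6], [1,2,7], [1,3,4], [1,3,7], [1,4,8], [1,6,8], [2,4,5], [2,4,9], [2,5,6], [2,7,9], [3,4,9], [3,5,7], [3,5,8], [3,8,9], [4,5,8], [5,6,7], [6,7,9], [6,8,9]

giving chain groups C_0 ≅ Z^9, C_1 ≅ Z^27, C_2 ≅ Z^18.

The boundary map ∂_1: C_1 → C_0 is given by ∂[p,q] = [q] − [p]. For instance
  ∂[6,8] = [8] − [6].
The resulting 9×27 matrix has rank 8, and its Smith normal form has invariant factors (1,1,1,1,1,1,1,1).

The boundary map ∂_2: C_2 → C_1 sends each 2-simplex [p,q,r] to [q,r] − [p,r] + [p,q]. For instance
  ∂[1,3,4] = [3,4] − [1,4] + [1,3],
  ∂[2,5,6] = [5,6] − [2,6] + [2,5].
The 27×18 boundary matrix has rank 18 and Smith normal form diag(1,1,1,1,1,1,1,1,1,1,1,1,1,1,1,1,1,2).

From H_k ≅ ker(∂_k) / im(∂_{k+1}) we obtain:

  H_0: rank C_0 − rank ∂_1 = 9 − 8 = 1, and the invariant factors of ∂_1 are all 1, so H_0 = Z.
  H_1: rank ker ∂_1 − rank ∂_2 = (27 − 8) − 18 = 1, and ∂_2 has invariant factor 2 > 1, so H_1 = Z × Z/2.
  H_2: rank ker ∂_2 − rank ∂_3 = (18 − 18) − 0 = 0, and there is no ∂_3, so H_2 = 0.

As a check, the Euler characteristic is 9 − 27 + 18 = 0, which agrees with 1 − 1 + 0 = 0.
(K is a triangulation of the Klein bottle.)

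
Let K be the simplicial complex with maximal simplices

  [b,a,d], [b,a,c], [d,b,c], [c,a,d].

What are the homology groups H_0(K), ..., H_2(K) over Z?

H_0 = Z,  H_1 = 0,  H_2 = Z.

We work with the vertex ordering a < b < c < d. The simplices of K, each written with vertices in increasing order, are:

  0-simplices (4): a, b, c, d
  1-simplices (6): ab, ac, ad, bc, bd, cd
  2-simplices (4): abc, abd, acd, bcd

Hence C_0 ≅ Z^4, C_1 ≅ Z^6, C_2 ≅ Z^4.

Boundary ∂_1: C_1 → C_0 maps an edge to its endpoints' difference, ∂[p,q] = q − p. For instance
  ∂ac = c − a.
The 4×6 boundary matrix has rank 3 and Smith normal form diag(1,1,1).

∂_2: C_2 → C_1 acts by ∂[p,q,r] = [q,r] − [p,r] + [p,q]. For instance
  ∂abc = bc − ac + ab,
  ∂acd = cd − ad + ac.
As a 6×4 matrix over Z this has rank 3, with invariant factors (1,1,1).

From H_k ≅ ker(∂_k) / im(∂_{k+1}) we obtain:

  H_0: rank C_0 − rank ∂_1 = 4 − 3 = 1, and the invariant factors of ∂_1 are all 1, so H_0 ≅ Z.
  H_1: rank ker ∂_1 − rank ∂_2 = (6 − 3) − 3 = 0, and the invariant factors of ∂_2 are all 1, so H_1 ≅ 0.
  H_2: rank ker ∂_2 − rank ∂_3 = (4 − 3) − 0 = 1, and there is no ∂_3, so H_2 ≅ Z.

(K is a triangulation of the 2-sphere S^2.)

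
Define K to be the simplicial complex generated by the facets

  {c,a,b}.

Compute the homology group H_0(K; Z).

K has 3 vertices, 3 edges, 1 triangle.
rank ∂_0 = 0, rank ∂_1 = 2 ⇒ b_0 = 3 − 0 − 2 = 1; all invariant factors of ∂_1 are 1 so no torsion. So H_0 ≅ Z.

H_0 = Z.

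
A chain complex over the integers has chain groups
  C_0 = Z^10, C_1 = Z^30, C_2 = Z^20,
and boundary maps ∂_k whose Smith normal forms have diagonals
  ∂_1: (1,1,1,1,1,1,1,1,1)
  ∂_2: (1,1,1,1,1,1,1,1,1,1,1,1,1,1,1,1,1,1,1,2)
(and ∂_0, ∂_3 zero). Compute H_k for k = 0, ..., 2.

H_0: b_0 = 10 − 0 − 9 = 1; torsion from ∂_1 factors > 1: none. So H_0 = Z.
H_1: b_1 = 30 − 9 − 20 = 1; torsion from ∂_2 factors > 1: [2]. So H_1 = Z ⊕ Z/2.
H_2: b_2 = 20 − 20 − 0 = 0; torsion from ∂_3 factors > 1: none. So H_2 = 0.

H_0 = Z,  H_1 = Z ⊕ Z/2,  H_2 = 0.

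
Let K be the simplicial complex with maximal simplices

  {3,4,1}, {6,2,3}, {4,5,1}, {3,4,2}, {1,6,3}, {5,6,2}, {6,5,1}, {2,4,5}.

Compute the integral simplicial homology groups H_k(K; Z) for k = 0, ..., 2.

H_0 ≅ Z,  H_1 = 0,  H_2 ≅ Z.

Take the total order 1 < 2 < 3 < 4 < 5 < 6 on the vertex set. Then K (dimension 2) consists of the simplices:

  0-simplices (6): [1], [2], [3], [4], [5], [6]
  1-simplices (12): [1,3], [1,4], [1,5], [1,6], [2,3], [2,4], [2,5], [2,6], [3,4], [3,6], [4,5], [5,6]
  2-simplices (8): [1,3,4], [1,3,6], [1,4,5], [1,5,6], [2,3,4], [2,3,6], [2,4,5], [2,5,6]

giving chain groups C_0 ≅ Z^6, C_1 ≅ Z^12, C_2 ≅ Z^8.

Boundary ∂_1: C_1 → C_0 maps an edge to its endpoints' difference, ∂[p,q] = q − p. For instance
  ∂[2,5] = [5] − [2].
This gives a 6×12 integer matrix of rank 5; reducing to Smith normal form yields diagonal entries (1,1,1,1,1).

∂_2: C_2 → C_1 maps a triangle to the signed sum of its edges. For instance
  ∂[1,3,6] = [3,6] − [1,6] + [1,3],
  ∂[2,5,6] = [5,6] − [2,6] + [2,5].
The resulting 12×8 matrix has rank 7, and its Smith normal form has invariant factors (1,1,1,1,1,1,1).

Now H_k = ker ∂_k / im ∂_{k+1}, so:

  H_0: rank C_0 − rank ∂_1 = 6 − 5 = 1, and the invariant factors of ∂_1 are all 1, so H_0 = Z.
  H_1: rank ker ∂_1 − rank ∂_2 = (12 − 5) − 7 = 0, and the invariant factors of ∂_2 are all 1, so H_1 = 0.
  H_2: rank ker ∂_2 − rank ∂_3 = (8 − 7) − 0 = 1, and there is no ∂_3, so H_2 = Z.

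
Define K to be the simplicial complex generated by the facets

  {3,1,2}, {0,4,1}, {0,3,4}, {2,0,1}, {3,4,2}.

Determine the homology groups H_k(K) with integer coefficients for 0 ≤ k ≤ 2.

Fix the vertex order 0 < 1 < 2 < 3 < 4 and write every simplex with vertices in increasing order. Then dim K = 2 and the simplices of K are:

  0-simplices (5): [0], [1], [2], [3], [4]
  1-simplices (10): [0,1], [0,2], [0,3], [0,4], [1,2], [1,3], [1,4], [2,3], [2,4], [3,4]
  2-simplices (5): [0,1,2], [0,1,4], [0,3,4], [1,2,3], [2,3,4]

Hence C_0 ≅ Z^5, C_1 ≅ Z^10, C_2 ≅ Z^5.

Boundary ∂_1: C_1 → C_0 sends each edge [p,q] (with p < q) to q − p. For instance
  ∂[0,4] = [4] − [0].
The resulting 5×10 matrix has rank 4, and its Smith normal form has invariant factors (1,1,1,1).

∂_2: C_2 → C_1 sends each 2-simplex [p,q,r] to [q,r] − [p,r] + [p,q]. For instance
  ∂[0,1,2] = [1,2] − [0,2] + [0,1],
  ∂[1,2,3] = [2,3] − [1,3] + [1,2].
This gives a 10×5 integer matrix of rank 5; reducing to Smith normal form yields diagonal entries (1,1,1,1,1).

From H_k ≅ ker(∂_k) / im(∂_{k+1}) we obtain:

  H_0: rank C_0 − rank ∂_1 = 5 − 4 = 1, and the invariant factors of ∂_1 are all 1, so H_0 ≅ Z.
  H_1: rank ker ∂_1 − rank ∂_2 = (10 − 4) − 5 = 1, and the invariant factors of ∂_2 are all 1, so H_1 ≅ Z.
  H_2: rank ker ∂_2 − rank ∂_3 = (5 − 5) − 0 = 0, and there is no ∂_3, so H_2 ≅ 0.

As a check, the Euler characteristic is 5 − 10 + 5 = 0, which agrees with 1 − 1 + 0 = 0.
(K is a triangulation of the Möbius band.)

H_0 = Z,  H_1 = Z,  H_2 = 0.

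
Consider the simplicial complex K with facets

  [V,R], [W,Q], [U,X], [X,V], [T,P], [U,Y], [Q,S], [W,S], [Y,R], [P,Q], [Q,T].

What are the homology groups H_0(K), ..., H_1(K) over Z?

Order the vertices as P < Q < R < S < T < U < V < W < X < Y. Listing each simplex with vertices in this order, K has dimension 1 with simplices:

  0-simplices (10): P, Q, R, S, T, U, V, W, X, Y
  1-simplices (11): PQ, PT, QS, QT, QW, RV, RY, SW, UX, UY, VX

giving chain groups C_0 ≅ Z^10, C_1 ≅ Z^11.

The boundary map ∂_1: C_1 → C_0 maps an edge to its endpoints' difference, ∂[p,q] = q − p. For instance
  ∂SW = W − S.
The 10×11 boundary matrix has rank 8 and Smith normal form diag(1,1,1,1,1,1,1,1).

Now H_k = ker ∂_k / im ∂_{k+1}, so:

  H_0: rank C_0 − rank ∂_1 = 10 − 8 = 2, and the invariant factors of ∂_1 are all 1, so H_0 = Z^2.
  H_1: rank ker ∂_1 − rank ∂_2 = (11 − 8) − 0 = 3, and there is no ∂_2, so H_1 = Z^3.

H_0 = Z^2,  H_1 = Z^3.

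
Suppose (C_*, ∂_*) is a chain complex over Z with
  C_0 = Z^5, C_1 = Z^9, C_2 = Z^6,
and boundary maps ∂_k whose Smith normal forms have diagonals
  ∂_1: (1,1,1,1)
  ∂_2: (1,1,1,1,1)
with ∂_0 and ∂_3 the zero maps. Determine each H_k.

H_0: b_0 = 5 − 0 − 4 = 1; torsion from ∂_1 factors > 1: none. So H_0 ≅ Z.
H_1: b_1 = 9 − 4 − 5 = 0; torsion from ∂_2 factors > 1: none. So H_1 ≅ 0.
H_2: b_2 = 6 − 5 − 0 = 1; torsion from ∂_3 factors > 1: none. So H_2 ≅ Z.

H_0 ≅ Z,  H_1 = 0,  H_2 ≅ Z.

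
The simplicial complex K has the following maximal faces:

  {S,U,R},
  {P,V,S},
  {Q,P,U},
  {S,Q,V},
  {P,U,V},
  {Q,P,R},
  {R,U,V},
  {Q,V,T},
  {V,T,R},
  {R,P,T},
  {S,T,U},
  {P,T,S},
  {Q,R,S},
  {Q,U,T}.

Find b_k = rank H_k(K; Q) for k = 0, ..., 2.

b_0 = 1, b_1 = 2, b_2 = 1.

K has 7 vertices, 21 edges, 14 triangles.
rank ∂_0 = 0, rank ∂_1 = 6 ⇒ b_0 = 7 − 0 − 6 = 1; all invariant factors of ∂_1 are 1 so no torsion. So H_0 ≅ Z.
rank ∂_1 = 6, rank ∂_2 = 13 ⇒ b_1 = 21 − 6 − 13 = 2; all invariant factors of ∂_2 are 1 so no torsion. So H_1 ≅ Z^2.
rank ∂_2 = 13, rank ∂_3 = 0 ⇒ b_2 = 14 − 13 − 0 = 1. So H_2 ≅ Z.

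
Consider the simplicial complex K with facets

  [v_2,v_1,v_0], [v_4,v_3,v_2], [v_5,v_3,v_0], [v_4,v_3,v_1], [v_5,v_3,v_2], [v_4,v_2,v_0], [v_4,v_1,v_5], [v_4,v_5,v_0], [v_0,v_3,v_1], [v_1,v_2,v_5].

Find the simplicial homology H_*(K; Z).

We work with the vertex ordering v_0 < v_1 < v_2 < v_3 < v_4 < v_5. The simplices of K, each written with vertices in increasing order, are:

  0-simplices (6): [v_0], [v_1], [v_2], [v_3], [v_4], [v_5]
  1-simplices (15): (15 of them)
  2-simplices (10): [v_0,v_1,v_2], [v_0,v_1,v_3], [v_0,v_2,v_4], [v_0,v_3,v_5], [v_0,v_4,v_5], [v_1,v_2,v_5], [v_1,v_3,v_4], [v_1,v_4,v_5], [v_2,v_3,v_4], [v_2,v_3,v_5]

so the chain groups are C_0 ≅ Z^6, C_1 ≅ Z^15, C_2 ≅ Z^10.

The boundary map ∂_1: C_1 → C_0 sends each edge [p,q] (with p < q) to q − p.
The 6×15 boundary matrix has rank 5 and Smith normal form diag(1,1,1,1,1).

∂_2: C_2 → C_1 sends each 2-simplex [p,q,r] to [q,r] − [p,r] + [p,q]. For instance
  ∂[v_0,v_3,v_5] = [v_3,v_5] − [v_0,v_5] + [v_0,v_3],
  ∂[v_0,v_2,v_4] = [v_2,v_4] − [v_0,v_4] + [v_0,v_2].
The 15×10 boundary matrix has rank 10 and Smith normal form diag(1,1,1,1,1,1,1,1,1,2).

Reading off H_k = ker ∂_k / im ∂_{k+1}:

  H_0: rank C_0 − rank ∂_1 = 6 − 5 = 1, and the invariant factors of ∂_1 are all 1, so H_0 = Z.
  H_1: rank ker ∂_1 − rank ∂_2 = (15 − 5) − 10 = 0, and ∂_2 has invariant factor 2 > 1, so H_1 = Z/2Z.
  H_2: rank ker ∂_2 − rank ∂_3 = (10 − 10) − 0 = 0, and there is no ∂_3, so H_2 = 0.

H_0 ≅ Z,  H_1 ≅ Z/2Z,  H_2 = 0.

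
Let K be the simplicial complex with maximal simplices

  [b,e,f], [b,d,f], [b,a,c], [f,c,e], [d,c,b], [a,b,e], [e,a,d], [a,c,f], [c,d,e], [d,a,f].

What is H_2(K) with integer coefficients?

H_2 = 0.

We work with the vertex ordering a < b < c < d < e < f. The simplices of K, each written with vertices in increasing order, are:

  0-simplices (6): a, b, c, d, e, f
  1-simplices (15): ab, ac, ad, ae, af, bc, bd, be, bf, cd, ce, cf, de, df, ef
  2-simplices (10): abc, abe, acf, ade, adf, bcd, bdf, bef, cde, cef

so the chain groups are C_0 ≅ Z^6, C_1 ≅ Z^15, C_2 ≅ Z^10.

Boundary ∂_1: C_1 → C_0 maps an edge to its endpoints' difference, ∂[p,q] = q − p. For instance
  ∂cf = f − c.
As a 6×15 matrix over Z this has rank 5, with invariant factors (1,1,1,1,1).

The boundary map ∂_2: C_2 → C_1 acts by ∂[p,q,r] = [q,r] − [p,r] + [p,q]. For instance
  ∂bcd = cd − bd + bc,
  ∂abc = bc − ac + ab.
The 15×10 boundary matrix has rank 10 and Smith normal form diag(1,1,1,1,1,1,1,1,1,2).

From H_k ≅ ker(∂_k) / im(∂_{k+1}) we obtain:

  H_2: rank ker ∂_2 − rank ∂_3 = (10 − 10) − 0 = 0, and there is no ∂_3, so H_2 = 0.

(K is a triangulation of the real projective plane RP^2.)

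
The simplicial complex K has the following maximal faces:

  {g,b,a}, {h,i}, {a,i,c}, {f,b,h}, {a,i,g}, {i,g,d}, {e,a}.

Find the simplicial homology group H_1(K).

H_1 = Z.

Order the vertices as a < b < c < d < e < f < g < h < i. Listing each simplex with vertices in this order, K has dimension 2 with simplices:

  0-simplices (9): a, b, c, d, e, f, g, h, i
  1-simplices (14): ab, ac, ae, ag, ai, bf, bg, bh, ci, dg, di, fh, gi, hi
  2-simplices (5): abg, aci, agi, bfh, dgi

giving chain groups C_0 ≅ Z^9, C_1 ≅ Z^14, C_2 ≅ Z^5.

Boundary ∂_1: C_1 → C_0 maps an edge to its endpoints' difference, ∂[p,q] = q − p.
The resulting 9×14 matrix has rank 8, and its Smith normal form has invariant factors (1,1,1,1,1,1,1,1).

∂_2: C_2 → C_1 acts by ∂[p,q,r] = [q,r] − [p,r] + [p,q]. For instance
  ∂dgi = gi − di + dg,
  ∂agi = gi − ai + ag.
The resulting 14×5 matrix has rank 5, and its Smith normal form has invariant factors (1,1,1,1,1).

Now H_k = ker ∂_k / im ∂_{k+1}, so:

  H_1: rank ker ∂_1 − rank ∂_2 = (14 − 8) − 5 = 1, and the invariant factors of ∂_2 are all 1, so H_1 ≅ Z.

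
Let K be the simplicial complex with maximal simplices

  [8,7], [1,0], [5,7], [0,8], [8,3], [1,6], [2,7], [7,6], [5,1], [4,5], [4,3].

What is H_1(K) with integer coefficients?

H_1 ≅ Z^3.

Take the total order 0 < 1 < 2 < 3 < 4 < 5 < 6 < 7 < 8 on the vertex set. Then K (dimension 1) consists of the simplices:

  0-simplices (9): [0], [1], [2], [3], [4], [5], [6], [7], [8]
  1-simplices (11): [0,1], [0,8], [1,5], [1,6], [2,7], [3,4], [3,8], [4,5], [5,7], [6,7], [7,8]

giving chain groups C_0 ≅ Z^9, C_1 ≅ Z^11.

∂_1: C_1 → C_0 is given by ∂[p,q] = [q] − [p]. For instance
  ∂[2,7] = [7] − [2].
As a 9×11 matrix over Z this has rank 8, with invariant factors (1,1,1,1,1,1,1,1).

Now H_k = ker ∂_k / im ∂_{k+1}, so:

  H_1: rank ker ∂_1 − rank ∂_2 = (11 − 8) − 0 = 3, and there is no ∂_2, so H_1 ≅ Z^3.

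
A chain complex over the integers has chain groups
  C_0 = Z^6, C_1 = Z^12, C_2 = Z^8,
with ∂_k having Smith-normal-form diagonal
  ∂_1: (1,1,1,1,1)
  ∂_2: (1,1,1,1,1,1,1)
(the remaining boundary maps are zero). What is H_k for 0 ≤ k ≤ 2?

H_0 ≅ Z,  H_1 = 0,  H_2 ≅ Z.

H_0: b_0 = 6 − 0 − 5 = 1; torsion from ∂_1 factors > 1: none. So H_0 ≅ Z.
H_1: b_1 = 12 − 5 − 7 = 0; torsion from ∂_2 factors > 1: none. So H_1 ≅ 0.
H_2: b_2 = 8 − 7 − 0 = 1; torsion from ∂_3 factors > 1: none. So H_2 ≅ Z.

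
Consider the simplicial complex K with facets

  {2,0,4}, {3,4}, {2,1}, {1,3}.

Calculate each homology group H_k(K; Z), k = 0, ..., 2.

Fix the vertex order 0 < 1 < 2 < 3 < 4 and write every simplex with vertices in increasing order. Then dim K = 2 and the simplices of K are:

  0-simplices (5): [0], [1], [2], [3], [4]
  1-simplices (6): [0,2], [0,4], [1,2], [1,3], [2,4], [3,4]
  2-simplices (1): [0,2,4]

giving chain groups C_0 ≅ Z^5, C_1 ≅ Z^6, C_2 ≅ Z^1.

The boundary map ∂_1: C_1 → C_0 is given by ∂[p,q] = [q] − [p]. For instance
  ∂[0,4] = [4] − [0].
The 5×6 boundary matrix has rank 4 and Smith normal form diag(1,1,1,1).

∂_2: C_2 → C_1 maps a triangle to the signed sum of its edges. For instance
  ∂[0,2,4] = [2,4] − [0,4] + [0,2].
This gives a 6×1 integer matrix of rank 1; reducing to Smith normal form yields diagonal entries (1).

Now H_k = ker ∂_k / im ∂_{k+1}, so:

  H_0: rank C_0 − rank ∂_1 = 5 − 4 = 1, and the invariant factors of ∂_1 are all 1, so H_0 ≅ Z.
  H_1: rank ker ∂_1 − rank ∂_2 = (6 − 4) − 1 = 1, and the invariant factors of ∂_2 are all 1, so H_1 ≅ Z.
  H_2: rank ker ∂_2 − rank ∂_3 = (1 − 1) − 0 = 0, and there is no ∂_3, so H_2 ≅ 0.

As a check, the Euler characteristic is 5 − 6 + 1 = 0, which agrees with 1 − 1 + 0 = 0.

H_0 = Z,  H_1 = Z,  H_2 = 0.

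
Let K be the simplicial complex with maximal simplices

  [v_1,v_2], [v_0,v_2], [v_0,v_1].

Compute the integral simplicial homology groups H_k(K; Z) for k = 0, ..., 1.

Take the total order v_0 < v_1 < v_2 on the vertex set. Then K (dimension 1) consists of the simplices:

  0-simplices (3): [v_0], [v_1], [v_2]
  1-simplices (3): [v_0,v_1], [v_0,v_2], [v_1,v_2]

giving chain groups C_0 ≅ Z^3, C_1 ≅ Z^3.

The boundary map ∂_1: C_1 → C_0 is given by ∂[p,q] = [q] − [p].
The resulting 3×3 matrix has rank 2, and its Smith normal form has invariant factors (1,1).

Reading off H_k = ker ∂_k / im ∂_{k+1}:

  H_0: rank C_0 − rank ∂_1 = 3 − 2 = 1, and the invariant factors of ∂_1 are all 1, so H_0 ≅ Z.
  H_1: rank ker ∂_1 − rank ∂_2 = (3 − 2) − 0 = 1, and there is no ∂_2, so H_1 ≅ Z.

(K is a triangulation of the circle S^1.)

H_0 ≅ Z,  H_1 ≅ Z.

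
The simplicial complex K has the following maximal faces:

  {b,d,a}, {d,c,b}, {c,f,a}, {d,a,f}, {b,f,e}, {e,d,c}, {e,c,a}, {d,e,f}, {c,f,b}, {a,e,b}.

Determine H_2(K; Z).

H_2 = 0.

We work with the vertex ordering a < b < c < d < e < f. The simplices of K, each written with vertices in increasing order, are:

  0-simplices (6): a, b, c, d, e, f
  1-simplices (15): ab, ac, ad, ae, af, bc, bd, be, bf, cd, ce, cf, de, df, ef
  2-simplices (10): abd, abe, ace, acf, adf, bcd, bcf, bef, cde, def

Hence C_0 ≅ Z^6, C_1 ≅ Z^15, C_2 ≅ Z^10.

The boundary map ∂_1: C_1 → C_0 sends each edge [p,q] (with p < q) to q − p. For instance
  ∂bc = c − b.
This gives a 6×15 integer matrix of rank 5; reducing to Smith normal form yields diagonal entries (1,1,1,1,1).

The boundary map ∂_2: C_2 → C_1 maps a triangle to the signed sum of its edges. For instance
  ∂bef = ef − bf + be,
  ∂acf = cf − af + ac.
As a 15×10 matrix over Z this has rank 10, with invariant factors (1,1,1,1,1,1,1,1,1,2).

Computing H_k = (kernel of ∂_k) / (image of ∂_{k+1}):

  H_2: rank ker ∂_2 − rank ∂_3 = (10 − 10) − 0 = 0, and there is no ∂_3, so H_2 = 0.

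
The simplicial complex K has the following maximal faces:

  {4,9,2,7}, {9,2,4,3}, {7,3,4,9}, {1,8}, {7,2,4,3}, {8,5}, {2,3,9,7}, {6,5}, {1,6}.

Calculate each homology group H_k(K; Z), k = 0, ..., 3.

Take the total order 1 < 2 < 3 < 4 < 5 < 6 < 7 < 8 < 9 on the vertex set. Then K (dimension 3) consists of the simplices:

  0-simplices (9): [1], [2], [3], [4], [5], [6], [7], [8], [9]
  1-simplices (14): [1,6], [1,8], [2,3], [2,4], [2,7], [2,9], [3,4], [3,7], [3,9], [4,7], [4,9], [5,6], [5,8], [7,9]
  2-simplices (10): [2,3,4], [2,3,7], [2,3,9], [2,4,7], [2,4,9], [2,7,9], [3,4,7], [3,4,9], [3,7,9], [4,7,9]
  3-simplices (5): [2,3,4,7], [2,3,4,9], [2,3,7,9], [2,4,7,9], [3,4,7,9]

Hence C_0 ≅ Z^9, C_1 ≅ Z^14, C_2 ≅ Z^10, C_3 ≅ Z^5.

Boundary ∂_1: C_1 → C_0 sends each edge [p,q] (with p < q) to q − p.
The resulting 9×14 matrix has rank 7, and its Smith normal form has invariant factors (1,1,1,1,1,1,1).

∂_2: C_2 → C_1 acts by ∂[p,q,r] = [q,r] − [p,r] + [p,q]. For instance
  ∂[2,4,9] = [4,9] − [2,9] + [2,4],
  ∂[2,3,4] = [3,4] − [2,4] + [2,3].
The 14×10 boundary matrix has rank 6 and Smith normal form diag(1,1,1,1,1,1).

Boundary ∂_3: C_3 → C_2 sends each 3-simplex σ to the alternating sum Σ_i (−1)^i (σ with its i-th vertex removed). For instance
  ∂[2,4,7,9] = [4,7,9] − [2,7,9] + [2,4,9] − [2,4,7],
  ∂[2,3,7,9] = [3,7,9] − [2,7,9] + [2,3,9] − [2,3,7].
This gives a 10×5 integer matrix of rank 4; reducing to Smith normal form yields diagonal entries (1,1,1,1).

Now H_k = ker ∂_k / im ∂_{k+1}, so:

  H_0: rank C_0 − rank ∂_1 = 9 − 7 = 2, and the invariant factors of ∂_1 are all 1, so H_0 ≅ Z^2.
  H_1: rank ker ∂_1 − rank ∂_2 = (14 − 7) − 6 = 1, and the invariant factors of ∂_2 are all 1, so H_1 ≅ Z.
  H_2: rank ker ∂_2 − rank ∂_3 = (10 − 6) − 4 = 0, and the invariant factors of ∂_3 are all 1, so H_2 ≅ 0.
  H_3: rank ker ∂_3 − rank ∂_4 = (5 − 4) − 0 = 1, and there is no ∂_4, so H_3 ≅ Z.

(K is a triangulation of the disjoint union of the 3-sphere S^3 and the circle S^1.)

H_0 = Z^2,  H_1 = Z,  H_2 = 0,  H_3 = Z.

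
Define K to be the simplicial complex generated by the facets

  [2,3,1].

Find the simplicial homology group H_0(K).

H_0 ≅ Z.

We work with the vertex ordering 1 < 2 < 3. The simplices of K, each written with vertices in increasing order, are:

  0-simplices (3): [1], [2], [3]
  1-simplices (3): [1,2], [1,3], [2,3]
  2-simplices (1): [1,2,3]

giving chain groups C_0 ≅ Z^3, C_1 ≅ Z^3, C_2 ≅ Z^1.

The boundary map ∂_1: C_1 → C_0 maps an edge to its endpoints' difference, ∂[p,q] = q − p.
This gives a 3×3 integer matrix of rank 2; reducing to Smith normal form yields diagonal entries (1,1).

The boundary map ∂_2: C_2 → C_1 acts by ∂[p,q,r] = [q,r] − [p,r] + [p,q]. For instance
  ∂[1,2,3] = [2,3] − [1,3] + [1,2].
The 3×1 boundary matrix has rank 1 and Smith normal form diag(1).

Reading off H_k = ker ∂_k / im ∂_{k+1}:

  H_0: rank C_0 − rank ∂_1 = 3 − 2 = 1, and the invariant factors of ∂_1 are all 1, so H_0 = Z.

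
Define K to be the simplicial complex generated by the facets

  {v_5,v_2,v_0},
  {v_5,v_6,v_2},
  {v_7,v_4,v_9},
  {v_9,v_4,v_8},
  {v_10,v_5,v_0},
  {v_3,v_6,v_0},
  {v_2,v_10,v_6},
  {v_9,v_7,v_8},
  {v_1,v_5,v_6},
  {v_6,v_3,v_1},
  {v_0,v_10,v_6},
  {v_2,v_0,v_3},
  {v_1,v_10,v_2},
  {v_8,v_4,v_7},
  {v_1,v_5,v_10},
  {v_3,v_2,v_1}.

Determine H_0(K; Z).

Take the total order v_0 < v_1 < v_2 < v_3 < v_4 < v_5 < v_6 < v_7 < v_8 < v_9 < v_10 on the vertex set. Then K (dimension 2) consists of the simplices:

  0-simplices (11): [v_0], [v_1], [v_2], [v_3], [v_4], [v_5], [v_6], [v_7], [v_8], [v_9], [v_10]
  1-simplices (24): (24 of them)
  2-simplices (16): (16 of them)

Hence C_0 ≅ Z^11, C_1 ≅ Z^24, C_2 ≅ Z^16.

The boundary map ∂_1: C_1 → C_0 maps an edge to its endpoints' difference, ∂[p,q] = q − p. For instance
  ∂[v_8,v_9] = [v_9] − [v_8].
The 11×24 boundary matrix has rank 9 and Smith normal form diag(1,1,1,1,1,1,1,1,1).

Boundary ∂_2: C_2 → C_1 acts by ∂[p,q,r] = [q,r] − [p,r] + [p,q]. For instance
  ∂[v_1,v_5,v_6] = [v_5,v_6] − [v_1,v_6] + [v_1,v_5],
  ∂[v_0,v_2,v_3] = [v_2,v_3] − [v_0,v_3] + [v_0,v_2].
This gives a 24×16 integer matrix of rank 15; reducing to Smith normal form yields diagonal entries (1,1,1,1,1,1,1,1,1,1,1,1,1,1,2).

From H_k ≅ ker(∂_k) / im(∂_{k+1}) we obtain:

  H_0: rank C_0 − rank ∂_1 = 11 − 9 = 2, and the invariant factors of ∂_1 are all 1, so H_0 ≅ Z^2.

H_0 ≅ Z^2.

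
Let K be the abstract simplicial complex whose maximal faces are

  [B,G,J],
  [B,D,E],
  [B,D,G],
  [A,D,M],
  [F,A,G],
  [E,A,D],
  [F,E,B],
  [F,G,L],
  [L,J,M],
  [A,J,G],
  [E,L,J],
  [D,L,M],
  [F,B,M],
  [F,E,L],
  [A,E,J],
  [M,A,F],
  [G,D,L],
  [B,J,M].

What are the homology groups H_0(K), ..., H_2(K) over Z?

Order the vertices as A < B < D < E < F < G < J < L < M. Listing each simplex with vertices in this order, K has dimension 2 with simplices:

  0-simplices (9): A, B, D, E, F, G, J, L, M
  1-simplices (27): AD, AE, AF, AG, AJ, AM, BD, BE, BF, BG, BJ, BM, DE, DG, DL, DM, EF, EJ, EL, FG, FL, FM, GJ, GL, JL, JM, LM
  2-simplices (18): ADE, ADM, AEJ, AFG, AFM, AGJ, BDE, BDG, BEF, BFM, BGJ, BJM, DGL, DLM, EFL, EJL, FGL, JLM

giving chain groups C_0 ≅ Z^9, C_1 ≅ Z^27, C_2 ≅ Z^18.

Boundary ∂_1: C_1 → C_0 is given by ∂[p,q] = [q] − [p].
The 9×27 boundary matrix has rank 8 and Smith normal form diag(1,1,1,1,1,1,1,1).

The boundary map ∂_2: C_2 → C_1 acts by ∂[p,q,r] = [q,r] − [p,r] + [p,q]. For instance
  ∂ADE = DE − AE + AD,
  ∂BEF = EF − BF + BE.
The resulting 27×18 matrix has rank 17, and its Smith normal form has invariant factors (1,1,1,1,1,1,1,1,1,1,1,1,1,1,1,1,1).

Reading off H_k = ker ∂_k / im ∂_{k+1}:

  H_0: rank C_0 − rank ∂_1 = 9 − 8 = 1, and the invariant factors of ∂_1 are all 1, so H_0 ≅ Z.
  H_1: rank ker ∂_1 − rank ∂_2 = (27 − 8) − 17 = 2, and the invariant factors of ∂_2 are all 1, so H_1 ≅ Z^2.
  H_2: rank ker ∂_2 − rank ∂_3 = (18 − 17) − 0 = 1, and there is no ∂_3, so H_2 ≅ Z.

As a check, the Euler characteristic is 9 − 27 + 18 = 0, which agrees with 1 − 2 + 1 = 0.

H_0 ≅ Z,  H_1 ≅ Z^2,  H_2 ≅ Z.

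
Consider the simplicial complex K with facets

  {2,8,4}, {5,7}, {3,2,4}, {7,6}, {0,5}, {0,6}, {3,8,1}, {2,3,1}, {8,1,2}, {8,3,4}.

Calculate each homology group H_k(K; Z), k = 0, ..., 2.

H_0 ≅ Z^2,  H_1 ≅ Z,  H_2 ≅ Z.

We work with the vertex ordering 0 < 1 < 2 < 3 < 4 < 5 < 6 < 7 < 8. The simplices of K, each written with vertices in increasing order, are:

  0-simplices (9): [0], [1], [2], [3], [4], [5], [6], [7], [8]
  1-simplices (13): [0,5], [0,6], [1,2], [1,3], [1,8], [2,3], [2,4], [2,8], [3,4], [3,8], [4,8], [5,7], [6,7]
  2-simplices (6): [1,2,3], [1,2,8], [1,3,8], [2,3,4], [2,4,8], [3,4,8]

Hence C_0 ≅ Z^9, C_1 ≅ Z^13, C_2 ≅ Z^6.

The boundary map ∂_1: C_1 → C_0 sends each edge [p,q] (with p < q) to q − p. For instance
  ∂[4,8] = [8] − [4].
As a 9×13 matrix over Z this has rank 7, with invariant factors (1,1,1,1,1,1,1).

The boundary map ∂_2: C_2 → C_1 acts by ∂[p,q,r] = [q,r] − [p,r] + [p,q]. For instance
  ∂[2,3,4] = [3,4] − [2,4] + [2,3],
  ∂[3,4,8] = [4,8] − [3,8] + [3,4].
This gives a 13×6 integer matrix of rank 5; reducing to Smith normal form yields diagonal entries (1,1,1,1,1).

Computing H_k = (kernel of ∂_k) / (image of ∂_{k+1}):

  H_0: rank C_0 − rank ∂_1 = 9 − 7 = 2, and the invariant factors of ∂_1 are all 1, so H_0 = Z^2.
  H_1: rank ker ∂_1 − rank ∂_2 = (13 − 7) − 5 = 1, and the invariant factors of ∂_2 are all 1, so H_1 = Z.
  H_2: rank ker ∂_2 − rank ∂_3 = (6 − 5) − 0 = 1, and there is no ∂_3, so H_2 = Z.

As a check, the Euler characteristic is 9 − 13 + 6 = 2, which agrees with 2 − 1 + 1 = 2.
(K is a triangulation of the disjoint union of the circle S^1 and the 2-sphere S^2.)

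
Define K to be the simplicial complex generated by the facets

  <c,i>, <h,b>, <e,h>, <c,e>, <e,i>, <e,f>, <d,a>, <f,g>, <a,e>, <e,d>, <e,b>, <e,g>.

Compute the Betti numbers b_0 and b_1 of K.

Order the vertices as a < b < c < d < e < f < g < h < i. Listing each simplex with vertices in this order, K has dimension 1 with simplices:

  0-simplices (9): a, b, c, d, e, f, g, h, i
  1-simplices (12): ad, ae, be, bh, ce, ci, de, ef, eg, eh, ei, fg

so the chain groups are C_0 ≅ Z^9, C_1 ≅ Z^12.

Boundary ∂_1: C_1 → C_0 is given by ∂[p,q] = [q] − [p].
As a 9×12 matrix over Z this has rank 8, with invariant factors (1,1,1,1,1,1,1,1).

Computing H_k = (kernel of ∂_k) / (image of ∂_{k+1}):

  H_0: rank C_0 − rank ∂_1 = 9 − 8 = 1, and the invariant factors of ∂_1 are all 1, so H_0 ≅ Z.
  H_1: rank ker ∂_1 − rank ∂_2 = (12 − 8) − 0 = 4, and there is no ∂_2, so H_1 ≅ Z^4.

Hence the Betti numbers are b_0 = 1, b_1 = 4.

b_0 = 1, b_1 = 4.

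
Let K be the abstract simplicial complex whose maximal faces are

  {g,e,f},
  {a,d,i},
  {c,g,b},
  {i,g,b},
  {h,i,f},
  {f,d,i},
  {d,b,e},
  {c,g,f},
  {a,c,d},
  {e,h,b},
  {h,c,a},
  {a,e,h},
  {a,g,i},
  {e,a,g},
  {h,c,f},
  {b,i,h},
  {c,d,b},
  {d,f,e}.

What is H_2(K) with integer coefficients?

H_2 ≅ Z.

K has 9 vertices, 27 edges, 18 triangles.
rank ∂_2 = 17, rank ∂_3 = 0 ⇒ b_2 = 18 − 17 − 0 = 1. So H_2 ≅ Z.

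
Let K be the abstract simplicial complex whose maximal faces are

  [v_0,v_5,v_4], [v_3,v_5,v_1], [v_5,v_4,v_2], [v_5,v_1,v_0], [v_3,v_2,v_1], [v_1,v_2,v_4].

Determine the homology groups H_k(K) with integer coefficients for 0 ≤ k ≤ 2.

Fix the vertex order v_0 < v_1 < v_2 < v_3 < v_4 < v_5 and write every simplex with vertices in increasing order. Then dim K = 2 and the simplices of K are:

  0-simplices (6): [v_0], [v_1], [v_2], [v_3], [v_4], [v_5]
  1-simplices (12): [v_0,v_1], [v_0,v_4], [v_0,v_5], [v_1,v_2], [v_1,v_3], [v_1,v_4], [v_1,v_5], [v_2,v_3], [v_2,v_4], [v_2,v_5], [v_3,v_5], [v_4,v_5]
  2-simplices (6): [v_0,v_1,v_5], [v_0,v_4,v_5], [v_1,v_2,v_3], [v_1,v_2,v_4], [v_1,v_3,v_5], [v_2,v_4,v_5]

Hence C_0 ≅ Z^6, C_1 ≅ Z^12, C_2 ≅ Z^6.

∂_1: C_1 → C_0 maps an edge to its endpoints' difference, ∂[p,q] = q − p.
The resulting 6×12 matrix has rank 5, and its Smith normal form has invariant factors (1,1,1,1,1).

∂_2: C_2 → C_1 acts by ∂[p,q,r] = [q,r] − [p,r] + [p,q]. For instance
  ∂[v_1,v_3,v_5] = [v_3,v_5] − [v_1,v_5] + [v_1,v_3],
  ∂[v_2,v_4,v_5] = [v_4,v_5] − [v_2,v_5] + [v_2,v_4].
The 12×6 boundary matrix has rank 6 and Smith normal form diag(1,1,1,1,1,1).

Computing H_k = (kernel of ∂_k) / (image of ∂_{k+1}):

  H_0: rank C_0 − rank ∂_1 = 6 − 5 = 1, and the invariant factors of ∂_1 are all 1, so H_0 ≅ Z.
  H_1: rank ker ∂_1 − rank ∂_2 = (12 − 5) − 6 = 1, and the invariant factors of ∂_2 are all 1, so H_1 ≅ Z.
  H_2: rank ker ∂_2 − rank ∂_3 = (6 − 6) − 0 = 0, and there is no ∂_3, so H_2 ≅ 0.

As a check, the Euler characteristic is 6 − 12 + 6 = 0, which agrees with 1 − 1 + 0 = 0.

H_0 ≅ Z,  H_1 ≅ Z,  H_2 = 0.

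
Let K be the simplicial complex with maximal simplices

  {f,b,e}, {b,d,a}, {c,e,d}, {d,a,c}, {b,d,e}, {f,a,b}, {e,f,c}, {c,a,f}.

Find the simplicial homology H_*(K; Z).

H_0 = Z,  H_1 = 0,  H_2 = Z.

Order the vertices as a < b < c < d < e < f. Listing each simplex with vertices in this order, K has dimension 2 with simplices:

  0-simplices (6): a, b, c, d, e, f
  1-simplices (12): ab, ac, ad, af, bd, be, bf, cd, ce, cf, de, ef
  2-simplices (8): abd, abf, acd, acf, bde, bef, cde, cef

so the chain groups are C_0 ≅ Z^6, C_1 ≅ Z^12, C_2 ≅ Z^8.

The boundary map ∂_1: C_1 → C_0 is given by ∂[p,q] = [q] − [p].
The resulting 6×12 matrix has rank 5, and its Smith normal form has invariant factors (1,1,1,1,1).

Boundary ∂_2: C_2 → C_1 sends each 2-simplex [p,q,r] to [q,r] − [p,r] + [p,q]. For instance
  ∂cef = ef − cf + ce,
  ∂acd = cd − ad + ac.
As a 12×8 matrix over Z this has rank 7, with invariant factors (1,1,1,1,1,1,1).

Now H_k = ker ∂_k / im ∂_{k+1}, so:

  H_0: rank C_0 − rank ∂_1 = 6 − 5 = 1, and the invariant factors of ∂_1 are all 1, so H_0 = Z.
  H_1: rank ker ∂_1 − rank ∂_2 = (12 − 5) − 7 = 0, and the invariant factors of ∂_2 are all 1, so H_1 = 0.
  H_2: rank ker ∂_2 − rank ∂_3 = (8 − 7) − 0 = 1, and there is no ∂_3, so H_2 = Z.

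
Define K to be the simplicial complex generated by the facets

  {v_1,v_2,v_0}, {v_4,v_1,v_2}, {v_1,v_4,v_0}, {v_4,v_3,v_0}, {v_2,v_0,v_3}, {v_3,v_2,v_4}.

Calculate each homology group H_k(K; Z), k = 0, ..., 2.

H_0 ≅ Z,  H_1 = 0,  H_2 ≅ Z.

K has 5 vertices, 9 edges, 6 triangles.
rank ∂_0 = 0, rank ∂_1 = 4 ⇒ b_0 = 5 − 0 − 4 = 1; all invariant factors of ∂_1 are 1 so no torsion. So H_0 = Z.
rank ∂_1 = 4, rank ∂_2 = 5 ⇒ b_1 = 9 − 4 − 5 = 0; all invariant factors of ∂_2 are 1 so no torsion. So H_1 = 0.
rank ∂_2 = 5, rank ∂_3 = 0 ⇒ b_2 = 6 − 5 − 0 = 1. So H_2 = Z.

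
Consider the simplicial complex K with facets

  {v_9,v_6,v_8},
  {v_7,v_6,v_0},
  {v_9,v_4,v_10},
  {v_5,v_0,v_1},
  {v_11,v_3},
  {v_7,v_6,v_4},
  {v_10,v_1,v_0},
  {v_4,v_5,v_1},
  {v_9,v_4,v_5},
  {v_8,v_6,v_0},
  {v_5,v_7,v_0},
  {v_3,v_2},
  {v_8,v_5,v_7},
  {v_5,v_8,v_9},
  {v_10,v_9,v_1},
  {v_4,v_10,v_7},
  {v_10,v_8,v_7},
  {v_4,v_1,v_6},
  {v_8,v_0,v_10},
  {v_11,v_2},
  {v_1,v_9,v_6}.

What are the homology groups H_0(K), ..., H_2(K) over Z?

H_0 = Z^2,  H_1 = Z^2 × Z/2,  H_2 = 0.

We work with the vertex ordering v_0 < v_1 < v_2 < v_3 < v_4 < v_5 < v_6 < v_7 < v_8 < v_9 < v_10 < v_11. The simplices of K, each written with vertices in increasing order, are:

  0-simplices (12): [v_0], [v_1], [v_2], [v_3], [v_4], [v_5], [v_6], [v_7], [v_8], [v_9], [v_10], [v_11]
  1-simplices (30): (30 of them)
  2-simplices (18): (18 of them)

so the chain groups are C_0 ≅ Z^12, C_1 ≅ Z^30, C_2 ≅ Z^18.

∂_1: C_1 → C_0 maps an edge to its endpoints' difference, ∂[p,q] = q − p. For instance
  ∂[v_1,v_6] = [v_6] − [v_1].
This gives a 12×30 integer matrix of rank 10; reducing to Smith normal form yields diagonal entries (1,1,1,1,1,1,1,1,1,1).

The boundary map ∂_2: C_2 → C_1 maps a triangle to the signed sum of its edges. For instance
  ∂[v_4,v_7,v_10] = [v_7,v_10] − [v_4,v_10] + [v_4,v_7],
  ∂[v_0,v_6,v_8] = [v_6,v_8] − [v_0,v_8] + [v_0,v_6].
The resulting 30×18 matrix has rank 18, and its Smith normal form has invariant factors (1,1,1,1,1,1,1,1,1,1,1,1,1,1,1,1,1,2).

Now H_k = ker ∂_k / im ∂_{k+1}, so:

  H_0: rank C_0 − rank ∂_1 = 12 − 10 = 2, and the invariant factors of ∂_1 are all 1, so H_0 = Z^2.
  H_1: rank ker ∂_1 − rank ∂_2 = (30 − 10) − 18 = 2, and ∂_2 has invariant factor 2 > 1, so H_1 = Z^2 × Z/2.
  H_2: rank ker ∂_2 − rank ∂_3 = (18 − 18) − 0 = 0, and there is no ∂_3, so H_2 = 0.

As a check, the Euler characteristic is 12 − 30 + 18 = 0, which agrees with 2 − 2 + 0 = 0.
(K is a triangulation of the disjoint union of the Klein bottle and the circle S^1.)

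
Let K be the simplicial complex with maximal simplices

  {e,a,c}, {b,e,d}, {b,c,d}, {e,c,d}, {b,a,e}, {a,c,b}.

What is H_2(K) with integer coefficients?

H_2 = Z.

K has 5 vertices, 9 edges, 6 triangles.
rank ∂_2 = 5, rank ∂_3 = 0 ⇒ b_2 = 6 − 5 − 0 = 1. So H_2 ≅ Z.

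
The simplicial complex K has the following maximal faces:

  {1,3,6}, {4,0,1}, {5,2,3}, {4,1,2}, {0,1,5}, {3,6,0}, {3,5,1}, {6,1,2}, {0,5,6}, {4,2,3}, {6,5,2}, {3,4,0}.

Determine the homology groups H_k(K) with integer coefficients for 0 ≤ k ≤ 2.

Order the vertices as 0 < 1 < 2 < 3 < 4 < 5 < 6. Listing each simplex with vertices in this order, K has dimension 2 with simplices:

  0-simplices (7): [0], [1], [2], [3], [4], [5], [6]
  1-simplices (18): [0,1], [0,3], [0,4], [0,5], [0,6], [1,2], [1,3], [1,4], [1,5], [1,6], [2,3], [2,4], [2,5], [2,6], [3,4], [3,5], [3,6], [5,6]
  2-simplices (12): [0,1,4], [0,1,5], [0,3,4], [0,3,6], [0,5,6], [1,2,4], [1,2,6], [1,3,5], [1,3,6], [2,3,4], [2,3,5], [2,5,6]

so the chain groups are C_0 ≅ Z^7, C_1 ≅ Z^18, C_2 ≅ Z^12.

Boundary ∂_1: C_1 → C_0 maps an edge to its endpoints' difference, ∂[p,q] = q − p. For instance
  ∂[2,4] = [4] − [2].
As a 7×18 matrix over Z this has rank 6, with invariant factors (1,1,1,1,1,1).

∂_2: C_2 → C_1 sends each 2-simplex [p,q,r] to [q,r] − [p,r] + [p,q]. For instance
  ∂[0,1,4] = [1,4] − [0,4] + [0,1],
  ∂[0,1,5] = [1,5] − [0,5] + [0,1].
This gives a 18×12 integer matrix of rank 12; reducing to Smith normal form yields diagonal entries (1,1,1,1,1,1,1,1,1,1,1,2).

From H_k ≅ ker(∂_k) / im(∂_{k+1}) we obtain:

  H_0: rank C_0 − rank ∂_1 = 7 − 6 = 1, and the invariant factors of ∂_1 are all 1, so H_0 = Z.
  H_1: rank ker ∂_1 − rank ∂_2 = (18 − 6) − 12 = 0, and ∂_2 has invariant factor 2 > 1, so H_1 = Z_2.
  H_2: rank ker ∂_2 − rank ∂_3 = (12 − 12) − 0 = 0, and there is no ∂_3, so H_2 = 0.

As a check, the Euler characteristic is 7 − 18 + 12 = 1, which agrees with 1 − 0 + 0 = 1.
(K is a triangulation of the real projective plane RP^2.)

H_0 ≅ Z,  H_1 ≅ Z_2,  H_2 = 0.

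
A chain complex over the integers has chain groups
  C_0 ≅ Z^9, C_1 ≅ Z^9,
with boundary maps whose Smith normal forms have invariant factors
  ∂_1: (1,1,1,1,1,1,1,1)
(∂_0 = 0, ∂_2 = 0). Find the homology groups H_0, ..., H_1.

H_0: b_0 = 9 − 0 − 8 = 1; torsion from ∂_1 factors > 1: none. So H_0 ≅ Z.
H_1: b_1 = 9 − 8 − 0 = 1; torsion from ∂_2 factors > 1: none. So H_1 ≅ Z.

H_0 ≅ Z,  H_1 ≅ Z.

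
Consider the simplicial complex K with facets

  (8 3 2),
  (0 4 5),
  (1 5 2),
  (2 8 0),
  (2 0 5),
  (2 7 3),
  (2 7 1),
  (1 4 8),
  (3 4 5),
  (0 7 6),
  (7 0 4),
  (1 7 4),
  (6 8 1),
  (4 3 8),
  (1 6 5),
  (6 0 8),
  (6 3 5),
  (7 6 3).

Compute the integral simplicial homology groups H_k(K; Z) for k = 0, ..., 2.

H_0 = Z,  H_1 = Z^2,  H_2 = Z.

Order the vertices as 0 < 1 < 2 < 3 < 4 < 5 < 6 < 7 < 8. Listing each simplex with vertices in this order, K has dimension 2 with simplices:

  0-simplices (9): [0], [1], [2], [3], [4], [5], [6], [7], [8]
  1-simplices (27): (27 of them)
  2-simplices (18): [0,2,5], [0,2,8], [0,4,5], [0,4,7], [0,6,7], [0,6,8], [1,2,5], [1,2,7], [1,4,7], [1,4,8], [1,5,6], [1,6,8], [2,3,7], [2,3,8], [3,4,5], [3,4,8], [3,5,6], [3,6,7]

Hence C_0 ≅ Z^9, C_1 ≅ Z^27, C_2 ≅ Z^18.

∂_1: C_1 → C_0 maps an edge to its endpoints' difference, ∂[p,q] = q − p.
The resulting 9×27 matrix has rank 8, and its Smith normal form has invariant factors (1,1,1,1,1,1,1,1).

The boundary map ∂_2: C_2 → C_1 sends each 2-simplex [p,q,r] to [q,r] − [p,r] + [p,q]. For instance
  ∂[1,2,5] = [2,5] − [1,5] + [1,2],
  ∂[3,6,7] = [6,7] − [3,7] + [3,6].
The 27×18 boundary matrix has rank 17 and Smith normal form diag(1,1,1,1,1,1,1,1,1,1,1,1,1,1,1,1,1).

Reading off H_k = ker ∂_k / im ∂_{k+1}:

  H_0: rank C_0 − rank ∂_1 = 9 − 8 = 1, and the invariant factors of ∂_1 are all 1, so H_0 = Z.
  H_1: rank ker ∂_1 − rank ∂_2 = (27 − 8) − 17 = 2, and the invariant factors of ∂_2 are all 1, so H_1 = Z^2.
  H_2: rank ker ∂_2 − rank ∂_3 = (18 − 17) − 0 = 1, and there is no ∂_3, so H_2 = Z.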